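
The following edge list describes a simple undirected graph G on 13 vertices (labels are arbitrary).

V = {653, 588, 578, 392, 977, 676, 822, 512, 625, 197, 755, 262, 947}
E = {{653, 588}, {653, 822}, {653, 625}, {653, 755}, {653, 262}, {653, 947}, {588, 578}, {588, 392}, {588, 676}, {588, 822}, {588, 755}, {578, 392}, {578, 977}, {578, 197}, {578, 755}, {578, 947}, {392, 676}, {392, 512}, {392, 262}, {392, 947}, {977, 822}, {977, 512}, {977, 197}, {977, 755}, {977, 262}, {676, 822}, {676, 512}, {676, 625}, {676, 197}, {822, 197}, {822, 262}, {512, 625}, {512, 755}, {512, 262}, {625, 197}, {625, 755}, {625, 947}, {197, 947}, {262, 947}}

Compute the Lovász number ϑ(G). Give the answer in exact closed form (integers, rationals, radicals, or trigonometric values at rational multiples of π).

Vertex 755 has 6 neighbors: 653, 588, 578, 977, 512, 625.
Vertex 392 has 6 neighbors: 588, 578, 676, 512, 262, 947.
deg(653) = 6; N(653) = {588, 822, 625, 755, 262, 947}.
deg(512) = 6; N(512) = {392, 977, 676, 625, 755, 262}.
deg(v) = 6 for all v (|V|=13); SR(13,6,2,3) — a Paley graph.
spec(A) ≈ [6.0, 1.30278, -2.30278] (distinct, 5 d.p.).
With N=13: ϑ(G) = 13·(-(-sqrt(13)/2 - 1/2))/(6−(-sqrt(13)/2 - 1/2)) = sqrt(13).
ϑ(G) ≈ 3.6055513.

sqrt(13)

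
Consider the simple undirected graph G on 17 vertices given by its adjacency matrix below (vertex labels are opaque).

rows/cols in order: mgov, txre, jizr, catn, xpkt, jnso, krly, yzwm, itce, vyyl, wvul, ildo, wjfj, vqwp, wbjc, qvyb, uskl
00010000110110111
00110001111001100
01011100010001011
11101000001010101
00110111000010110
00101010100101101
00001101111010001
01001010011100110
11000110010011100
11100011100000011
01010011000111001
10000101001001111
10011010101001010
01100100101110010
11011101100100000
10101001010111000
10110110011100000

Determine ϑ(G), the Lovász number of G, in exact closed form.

sqrt(17)

N(uskl) = {mgov, jizr, catn, jnso, krly, vyyl, wvul, ildo}, |N(uskl)| = 8.
N(yzwm) = {txre, xpkt, krly, vyyl, wvul, ildo, wbjc, qvyb}, |N(yzwm)| = 8.
deg(krly) = 8; N(krly) = {xpkt, jnso, yzwm, itce, vyyl, wvul, wjfj, uskl}.
Vertex vyyl has 8 neighbors: mgov, txre, jizr, krly, yzwm, itce, qvyb, uskl.
deg(v) = 8 for all v (|V|=17); strongly regular (17,8,3,4).
A has 3 distinct eigenvalues ≈ [8.0, 1.562, -2.562].
−17·(-sqrt(17)/2 - 1/2) / ((8)−(-sqrt(17)/2 - 1/2)) = sqrt(17) = ϑ(G).
ϑ(G) ≈ 4.12310563.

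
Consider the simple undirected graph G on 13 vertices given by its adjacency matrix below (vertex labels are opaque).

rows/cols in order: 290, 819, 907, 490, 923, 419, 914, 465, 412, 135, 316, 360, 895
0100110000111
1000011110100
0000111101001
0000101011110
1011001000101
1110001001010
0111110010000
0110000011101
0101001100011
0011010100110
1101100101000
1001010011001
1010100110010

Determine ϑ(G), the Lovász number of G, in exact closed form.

sqrt(13)

Vertex 360 has 6 neighbors: 290, 490, 419, 412, 135, 895.
Vertex 412 has 6 neighbors: 819, 490, 914, 465, 360, 895.
Vertex 465 has 6 neighbors: 819, 907, 412, 135, 316, 895.
N(135) = {907, 490, 419, 465, 316, 360}, |N(135)| = 6.
G on 13 vertices is 6-regular; SR(13,6,2,3) — a Paley graph.
A has 3 distinct eigenvalues ≈ [6.0, 1.303, -2.303].
Lovász: ϑ = −13(-sqrt(13)/2 - 1/2)/(6+-(-sqrt(13)/2 - 1/2)) = sqrt(13).
≈ 3.60555 (to 5 d.p.).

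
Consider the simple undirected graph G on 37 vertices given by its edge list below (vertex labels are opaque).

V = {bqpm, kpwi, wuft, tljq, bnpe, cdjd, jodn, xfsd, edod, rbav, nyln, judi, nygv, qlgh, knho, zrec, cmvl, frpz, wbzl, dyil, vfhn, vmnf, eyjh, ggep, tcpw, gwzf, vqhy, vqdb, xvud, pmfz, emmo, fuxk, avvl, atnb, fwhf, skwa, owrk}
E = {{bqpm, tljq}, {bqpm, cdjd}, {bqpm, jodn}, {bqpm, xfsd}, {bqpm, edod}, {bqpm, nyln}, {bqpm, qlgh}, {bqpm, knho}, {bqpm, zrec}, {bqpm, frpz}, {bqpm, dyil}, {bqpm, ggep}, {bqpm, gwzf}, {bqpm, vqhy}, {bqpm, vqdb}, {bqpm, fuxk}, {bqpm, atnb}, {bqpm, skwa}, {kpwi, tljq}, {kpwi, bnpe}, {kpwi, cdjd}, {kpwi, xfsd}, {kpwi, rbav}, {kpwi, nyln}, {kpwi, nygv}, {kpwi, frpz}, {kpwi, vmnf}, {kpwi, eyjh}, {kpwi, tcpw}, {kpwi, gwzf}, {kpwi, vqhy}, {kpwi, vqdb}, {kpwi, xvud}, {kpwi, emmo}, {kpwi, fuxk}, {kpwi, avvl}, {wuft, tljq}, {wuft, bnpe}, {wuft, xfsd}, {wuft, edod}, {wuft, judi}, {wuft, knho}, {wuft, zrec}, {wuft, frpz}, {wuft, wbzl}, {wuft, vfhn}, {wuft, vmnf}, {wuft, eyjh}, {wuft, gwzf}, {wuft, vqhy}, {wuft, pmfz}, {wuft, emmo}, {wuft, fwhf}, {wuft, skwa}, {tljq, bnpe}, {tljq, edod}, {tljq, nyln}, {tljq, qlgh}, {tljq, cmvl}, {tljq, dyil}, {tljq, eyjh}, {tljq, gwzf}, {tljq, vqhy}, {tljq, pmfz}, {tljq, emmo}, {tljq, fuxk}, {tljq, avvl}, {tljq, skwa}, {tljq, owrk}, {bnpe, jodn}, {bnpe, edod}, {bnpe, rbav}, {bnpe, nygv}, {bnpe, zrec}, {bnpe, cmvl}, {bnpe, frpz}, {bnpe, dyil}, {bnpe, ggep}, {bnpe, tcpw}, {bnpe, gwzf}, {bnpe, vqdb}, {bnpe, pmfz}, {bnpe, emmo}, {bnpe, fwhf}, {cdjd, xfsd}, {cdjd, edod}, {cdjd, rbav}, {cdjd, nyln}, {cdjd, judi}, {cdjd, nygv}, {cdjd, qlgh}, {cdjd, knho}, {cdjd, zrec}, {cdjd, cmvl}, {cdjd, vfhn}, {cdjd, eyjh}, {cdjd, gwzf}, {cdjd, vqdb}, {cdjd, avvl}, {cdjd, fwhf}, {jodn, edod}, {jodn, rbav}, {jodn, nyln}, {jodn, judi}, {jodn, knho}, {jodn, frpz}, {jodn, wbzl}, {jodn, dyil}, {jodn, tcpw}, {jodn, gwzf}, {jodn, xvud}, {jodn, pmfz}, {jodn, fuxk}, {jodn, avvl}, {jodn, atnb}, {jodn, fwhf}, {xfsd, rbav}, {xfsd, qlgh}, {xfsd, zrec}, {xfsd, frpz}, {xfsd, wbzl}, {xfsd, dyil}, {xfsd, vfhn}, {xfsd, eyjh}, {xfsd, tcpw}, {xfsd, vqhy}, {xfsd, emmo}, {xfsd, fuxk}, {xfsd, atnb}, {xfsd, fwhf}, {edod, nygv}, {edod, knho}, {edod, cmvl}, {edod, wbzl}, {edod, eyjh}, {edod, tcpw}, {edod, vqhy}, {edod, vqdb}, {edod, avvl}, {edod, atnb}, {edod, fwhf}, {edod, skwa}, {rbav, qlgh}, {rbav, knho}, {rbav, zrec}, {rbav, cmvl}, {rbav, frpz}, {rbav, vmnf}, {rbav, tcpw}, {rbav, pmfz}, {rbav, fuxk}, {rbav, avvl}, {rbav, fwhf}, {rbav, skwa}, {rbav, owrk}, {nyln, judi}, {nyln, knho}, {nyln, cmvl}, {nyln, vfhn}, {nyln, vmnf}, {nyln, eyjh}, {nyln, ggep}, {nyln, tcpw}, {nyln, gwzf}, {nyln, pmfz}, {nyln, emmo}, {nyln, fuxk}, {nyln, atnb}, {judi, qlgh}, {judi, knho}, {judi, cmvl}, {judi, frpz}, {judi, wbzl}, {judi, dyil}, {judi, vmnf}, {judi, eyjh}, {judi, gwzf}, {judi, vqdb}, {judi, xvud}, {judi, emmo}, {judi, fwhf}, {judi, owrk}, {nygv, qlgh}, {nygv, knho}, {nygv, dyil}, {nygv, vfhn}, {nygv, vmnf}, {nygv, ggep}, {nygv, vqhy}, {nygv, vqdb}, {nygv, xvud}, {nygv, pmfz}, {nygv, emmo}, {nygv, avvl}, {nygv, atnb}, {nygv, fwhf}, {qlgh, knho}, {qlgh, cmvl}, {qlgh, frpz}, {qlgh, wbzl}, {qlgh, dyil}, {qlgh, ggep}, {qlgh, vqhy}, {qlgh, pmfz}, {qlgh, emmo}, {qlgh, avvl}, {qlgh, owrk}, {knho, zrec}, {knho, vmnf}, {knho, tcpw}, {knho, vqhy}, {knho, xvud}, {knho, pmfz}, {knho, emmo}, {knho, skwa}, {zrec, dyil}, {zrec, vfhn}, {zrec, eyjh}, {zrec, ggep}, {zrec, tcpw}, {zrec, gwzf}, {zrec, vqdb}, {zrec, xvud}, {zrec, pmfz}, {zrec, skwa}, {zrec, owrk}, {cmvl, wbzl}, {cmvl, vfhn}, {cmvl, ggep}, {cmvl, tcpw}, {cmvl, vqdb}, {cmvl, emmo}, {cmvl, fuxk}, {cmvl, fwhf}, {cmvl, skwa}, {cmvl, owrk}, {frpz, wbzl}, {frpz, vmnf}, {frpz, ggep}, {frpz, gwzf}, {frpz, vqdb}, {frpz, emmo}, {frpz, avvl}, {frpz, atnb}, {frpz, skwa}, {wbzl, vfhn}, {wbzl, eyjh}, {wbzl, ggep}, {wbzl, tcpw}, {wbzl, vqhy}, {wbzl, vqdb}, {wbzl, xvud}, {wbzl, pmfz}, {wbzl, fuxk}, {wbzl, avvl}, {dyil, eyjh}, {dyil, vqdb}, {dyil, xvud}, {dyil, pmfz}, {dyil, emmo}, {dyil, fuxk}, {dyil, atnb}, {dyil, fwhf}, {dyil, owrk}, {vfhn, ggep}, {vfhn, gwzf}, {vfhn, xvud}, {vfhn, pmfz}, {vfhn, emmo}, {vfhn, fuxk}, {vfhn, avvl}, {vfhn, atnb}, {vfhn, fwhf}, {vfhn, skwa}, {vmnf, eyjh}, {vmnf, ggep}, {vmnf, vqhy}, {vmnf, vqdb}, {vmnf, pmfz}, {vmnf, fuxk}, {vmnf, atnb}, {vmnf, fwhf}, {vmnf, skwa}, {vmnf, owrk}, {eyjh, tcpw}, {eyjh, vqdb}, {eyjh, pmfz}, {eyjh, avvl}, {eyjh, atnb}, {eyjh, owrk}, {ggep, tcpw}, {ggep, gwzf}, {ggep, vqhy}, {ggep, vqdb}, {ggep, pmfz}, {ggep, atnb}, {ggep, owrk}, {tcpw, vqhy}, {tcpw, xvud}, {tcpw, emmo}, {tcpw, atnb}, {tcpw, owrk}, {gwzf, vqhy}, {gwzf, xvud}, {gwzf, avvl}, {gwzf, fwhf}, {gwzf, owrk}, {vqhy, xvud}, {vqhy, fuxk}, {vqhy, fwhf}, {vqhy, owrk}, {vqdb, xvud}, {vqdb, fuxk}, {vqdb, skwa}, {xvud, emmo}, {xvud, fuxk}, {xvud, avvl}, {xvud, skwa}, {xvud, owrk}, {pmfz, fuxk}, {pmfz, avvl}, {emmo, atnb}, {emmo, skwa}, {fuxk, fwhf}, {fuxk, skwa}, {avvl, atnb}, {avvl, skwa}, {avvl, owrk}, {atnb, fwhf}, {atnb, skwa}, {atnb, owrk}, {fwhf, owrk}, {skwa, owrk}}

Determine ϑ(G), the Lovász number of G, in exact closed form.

sqrt(37)

Vertex jodn has 18 neighbors: bqpm, bnpe, edod, rbav, nyln, judi, knho, frpz, wbzl, dyil, tcpw, gwzf, xvud, pmfz, fuxk, avvl, atnb, fwhf.
N(kpwi) = {tljq, bnpe, cdjd, xfsd, rbav, nyln, nygv, frpz, vmnf, eyjh, tcpw, gwzf, vqhy, vqdb, xvud, emmo, fuxk, avvl}, |N(kpwi)| = 18.
Vertex vfhn has 18 neighbors: wuft, cdjd, xfsd, nyln, nygv, zrec, cmvl, wbzl, ggep, gwzf, xvud, pmfz, emmo, fuxk, avvl, atnb, fwhf, skwa.
Vertex bqpm has 18 neighbors: tljq, cdjd, jodn, xfsd, edod, nyln, qlgh, knho, zrec, frpz, dyil, ggep, gwzf, vqhy, vqdb, fuxk, atnb, skwa.
Every vertex has degree 18 (N=37); Paley(37): SR with (k,λ,μ)=(18,8,9).
Distinct eigenvalues (to 4 d.p.): [18.0, 2.5414, -3.5414].
λ_max=18, λ_min=-sqrt(37)/2 - 1/2; ϑ = −37·λ_min/(λ_max−λ_min) = sqrt(37).
≈ 6.082763 (to 6 d.p.).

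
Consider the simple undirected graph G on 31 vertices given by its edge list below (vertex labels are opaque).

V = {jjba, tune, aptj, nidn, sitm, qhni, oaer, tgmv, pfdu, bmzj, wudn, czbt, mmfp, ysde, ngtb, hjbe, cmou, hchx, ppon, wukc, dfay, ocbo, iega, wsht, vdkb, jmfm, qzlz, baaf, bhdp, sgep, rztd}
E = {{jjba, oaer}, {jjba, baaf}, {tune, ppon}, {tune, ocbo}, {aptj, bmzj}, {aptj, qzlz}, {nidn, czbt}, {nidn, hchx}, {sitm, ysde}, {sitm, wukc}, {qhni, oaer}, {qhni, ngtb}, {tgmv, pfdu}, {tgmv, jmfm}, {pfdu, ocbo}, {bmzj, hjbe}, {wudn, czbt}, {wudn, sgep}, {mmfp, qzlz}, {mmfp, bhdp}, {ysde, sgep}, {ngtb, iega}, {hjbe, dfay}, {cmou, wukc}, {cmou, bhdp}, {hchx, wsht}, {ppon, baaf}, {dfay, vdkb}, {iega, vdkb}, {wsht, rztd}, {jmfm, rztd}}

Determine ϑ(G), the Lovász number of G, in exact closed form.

Vertex aptj has 2 neighbors: bmzj, qzlz.
Vertex sgep has 2 neighbors: wudn, ysde.
Vertex ocbo has 2 neighbors: tune, pfdu.
deg(wsht) = 2; N(wsht) = {hchx, rztd}.
Regular of degree 2 on 31 vertices: this is C_{31}, the 31-cycle.
spec(A) ≈ [2.0, 1.95906, 1.83792, 1.64153, 1.37793, 1.05793, 0.69461, 0.30286, -0.1013, -0.50131, -0.88079, -1.22421, -1.51752, -1.74869, -1.90828, -1.98974] (distinct, 5 d.p.).
With N=31: ϑ(G) = 31·(-(-1)*2*cos(pi/31))/(2−(-2*cos(pi/31))) = 31*cos(pi/31)/(cos(pi/31) + 1).
Numerically 15.46013499.
Lovász sandwich 15 ≤ 31*cos(pi/31)/(cos(pi/31) + 1) ≤ 16: both strict.

31*cos(pi/31)/(cos(pi/31) + 1)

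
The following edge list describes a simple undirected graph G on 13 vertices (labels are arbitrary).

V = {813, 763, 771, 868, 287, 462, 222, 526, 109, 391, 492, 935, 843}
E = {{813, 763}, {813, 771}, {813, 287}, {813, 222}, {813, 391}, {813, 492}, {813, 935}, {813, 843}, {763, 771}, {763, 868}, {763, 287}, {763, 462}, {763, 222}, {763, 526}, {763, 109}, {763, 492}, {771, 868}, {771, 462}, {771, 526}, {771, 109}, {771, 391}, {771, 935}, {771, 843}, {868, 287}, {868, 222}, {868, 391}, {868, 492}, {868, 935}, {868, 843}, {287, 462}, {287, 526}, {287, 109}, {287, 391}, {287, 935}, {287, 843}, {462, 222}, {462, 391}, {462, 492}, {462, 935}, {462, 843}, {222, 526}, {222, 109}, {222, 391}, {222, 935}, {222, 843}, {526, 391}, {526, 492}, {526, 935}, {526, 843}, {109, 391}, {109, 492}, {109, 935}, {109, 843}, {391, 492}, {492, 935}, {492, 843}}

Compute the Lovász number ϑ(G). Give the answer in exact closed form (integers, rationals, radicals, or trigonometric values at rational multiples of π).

deg(109) = 8; N(109) = {763, 771, 287, 222, 391, 492, 935, 843}.
deg(222) = 9; N(222) = {813, 763, 868, 462, 526, 109, 391, 935, 843}.
Vertex 763 has 9 neighbors: 813, 771, 868, 287, 462, 222, 526, 109, 492.
N(526) = {763, 771, 287, 222, 391, 492, 935, 843}, |N(526)| = 8.
G = K_{5,4,4}: α = 5 = χ(Ḡ), so ϑ = 5.
≈ 5.0000000 (to 7 d.p.).
α=5, χ(Ḡ)=5; ϑ=5 lies between (collapsed).

5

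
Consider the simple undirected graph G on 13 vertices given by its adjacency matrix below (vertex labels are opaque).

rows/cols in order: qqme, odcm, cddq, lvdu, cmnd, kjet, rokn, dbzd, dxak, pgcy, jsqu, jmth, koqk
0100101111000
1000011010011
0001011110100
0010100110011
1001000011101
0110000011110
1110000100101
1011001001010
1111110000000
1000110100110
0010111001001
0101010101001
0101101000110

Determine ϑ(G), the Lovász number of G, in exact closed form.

sqrt(13)

Vertex cmnd has 6 neighbors: qqme, lvdu, dxak, pgcy, jsqu, koqk.
N(cddq) = {lvdu, kjet, rokn, dbzd, dxak, jsqu}, |N(cddq)| = 6.
deg(dxak) = 6; N(dxak) = {qqme, odcm, cddq, lvdu, cmnd, kjet}.
Vertex qqme has 6 neighbors: odcm, cmnd, rokn, dbzd, dxak, pgcy.
13-vertex 6-regular graph: SR(13,6,2,3) — a Paley graph.
spec(A) ≈ [6.0, 1.30278, -2.30278] (distinct, 5 d.p.).
−13·(-sqrt(13)/2 - 1/2) / ((6)−(-sqrt(13)/2 - 1/2)) = sqrt(13) = ϑ(G).
≈ 3.6056 (to 4 d.p.).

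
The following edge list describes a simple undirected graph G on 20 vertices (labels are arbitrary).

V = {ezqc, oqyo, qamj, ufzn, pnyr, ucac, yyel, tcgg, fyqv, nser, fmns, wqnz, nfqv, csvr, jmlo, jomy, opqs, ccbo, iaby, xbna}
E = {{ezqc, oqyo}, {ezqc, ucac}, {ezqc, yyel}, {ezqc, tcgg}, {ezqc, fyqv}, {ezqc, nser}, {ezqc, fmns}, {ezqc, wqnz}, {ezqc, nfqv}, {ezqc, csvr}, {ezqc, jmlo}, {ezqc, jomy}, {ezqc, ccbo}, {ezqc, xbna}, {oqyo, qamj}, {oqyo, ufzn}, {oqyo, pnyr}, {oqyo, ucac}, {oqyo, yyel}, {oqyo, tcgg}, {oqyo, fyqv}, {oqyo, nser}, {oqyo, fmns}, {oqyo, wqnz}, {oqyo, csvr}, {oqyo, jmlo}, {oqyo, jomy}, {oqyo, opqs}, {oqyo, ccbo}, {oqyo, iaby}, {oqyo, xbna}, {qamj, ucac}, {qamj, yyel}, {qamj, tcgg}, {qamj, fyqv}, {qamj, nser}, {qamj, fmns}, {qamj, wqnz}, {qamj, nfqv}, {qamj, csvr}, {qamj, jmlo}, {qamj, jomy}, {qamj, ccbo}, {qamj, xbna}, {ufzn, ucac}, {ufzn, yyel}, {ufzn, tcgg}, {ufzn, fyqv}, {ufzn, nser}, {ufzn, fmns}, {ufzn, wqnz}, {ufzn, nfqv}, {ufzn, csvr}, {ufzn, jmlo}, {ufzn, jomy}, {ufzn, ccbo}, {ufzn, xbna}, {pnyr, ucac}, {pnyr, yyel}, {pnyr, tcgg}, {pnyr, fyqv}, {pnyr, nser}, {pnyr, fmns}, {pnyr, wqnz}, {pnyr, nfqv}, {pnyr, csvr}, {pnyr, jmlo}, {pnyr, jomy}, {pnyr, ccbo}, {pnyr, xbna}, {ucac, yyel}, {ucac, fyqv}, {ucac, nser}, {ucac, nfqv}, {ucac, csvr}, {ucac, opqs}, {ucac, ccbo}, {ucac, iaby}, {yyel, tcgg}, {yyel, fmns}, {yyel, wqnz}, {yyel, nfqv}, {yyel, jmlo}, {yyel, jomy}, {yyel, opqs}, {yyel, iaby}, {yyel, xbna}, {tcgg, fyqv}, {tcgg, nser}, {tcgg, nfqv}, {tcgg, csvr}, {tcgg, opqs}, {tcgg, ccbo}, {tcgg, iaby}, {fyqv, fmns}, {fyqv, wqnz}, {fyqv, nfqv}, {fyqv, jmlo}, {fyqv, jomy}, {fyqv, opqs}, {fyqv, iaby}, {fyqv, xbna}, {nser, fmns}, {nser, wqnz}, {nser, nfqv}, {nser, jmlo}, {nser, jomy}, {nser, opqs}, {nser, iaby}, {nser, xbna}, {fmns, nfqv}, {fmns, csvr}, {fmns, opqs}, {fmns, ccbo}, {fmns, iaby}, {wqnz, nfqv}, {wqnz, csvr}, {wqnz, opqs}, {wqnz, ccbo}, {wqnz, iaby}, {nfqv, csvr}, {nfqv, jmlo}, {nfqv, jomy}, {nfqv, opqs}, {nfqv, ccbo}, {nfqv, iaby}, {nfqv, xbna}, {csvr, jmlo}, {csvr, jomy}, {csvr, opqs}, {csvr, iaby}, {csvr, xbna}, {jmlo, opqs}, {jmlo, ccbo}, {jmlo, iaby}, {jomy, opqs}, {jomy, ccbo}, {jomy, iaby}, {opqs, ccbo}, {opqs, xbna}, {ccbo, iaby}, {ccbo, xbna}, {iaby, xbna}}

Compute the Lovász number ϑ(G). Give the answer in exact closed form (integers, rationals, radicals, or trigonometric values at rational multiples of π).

7

Vertex xbna has 13 neighbors: ezqc, oqyo, qamj, ufzn, pnyr, yyel, fyqv, nser, nfqv, csvr, opqs, ccbo, iaby.
Vertex fmns has 13 neighbors: ezqc, oqyo, qamj, ufzn, pnyr, yyel, fyqv, nser, nfqv, csvr, opqs, ccbo, iaby.
Vertex ufzn has 14 neighbors: oqyo, ucac, yyel, tcgg, fyqv, nser, fmns, wqnz, nfqv, csvr, jmlo, jomy, ccbo, xbna.
deg(nser) = 15; N(nser) = {ezqc, oqyo, qamj, ufzn, pnyr, ucac, tcgg, fmns, wqnz, nfqv, jmlo, jomy, opqs, iaby, xbna}.
K_{7,6,5,2} (perfect); ϑ(G) = α(G) = max{7,6,5,2} = 7.
Numerically 7.000000000.
Check 7 ≤ 7 ≤ 7: collapsed.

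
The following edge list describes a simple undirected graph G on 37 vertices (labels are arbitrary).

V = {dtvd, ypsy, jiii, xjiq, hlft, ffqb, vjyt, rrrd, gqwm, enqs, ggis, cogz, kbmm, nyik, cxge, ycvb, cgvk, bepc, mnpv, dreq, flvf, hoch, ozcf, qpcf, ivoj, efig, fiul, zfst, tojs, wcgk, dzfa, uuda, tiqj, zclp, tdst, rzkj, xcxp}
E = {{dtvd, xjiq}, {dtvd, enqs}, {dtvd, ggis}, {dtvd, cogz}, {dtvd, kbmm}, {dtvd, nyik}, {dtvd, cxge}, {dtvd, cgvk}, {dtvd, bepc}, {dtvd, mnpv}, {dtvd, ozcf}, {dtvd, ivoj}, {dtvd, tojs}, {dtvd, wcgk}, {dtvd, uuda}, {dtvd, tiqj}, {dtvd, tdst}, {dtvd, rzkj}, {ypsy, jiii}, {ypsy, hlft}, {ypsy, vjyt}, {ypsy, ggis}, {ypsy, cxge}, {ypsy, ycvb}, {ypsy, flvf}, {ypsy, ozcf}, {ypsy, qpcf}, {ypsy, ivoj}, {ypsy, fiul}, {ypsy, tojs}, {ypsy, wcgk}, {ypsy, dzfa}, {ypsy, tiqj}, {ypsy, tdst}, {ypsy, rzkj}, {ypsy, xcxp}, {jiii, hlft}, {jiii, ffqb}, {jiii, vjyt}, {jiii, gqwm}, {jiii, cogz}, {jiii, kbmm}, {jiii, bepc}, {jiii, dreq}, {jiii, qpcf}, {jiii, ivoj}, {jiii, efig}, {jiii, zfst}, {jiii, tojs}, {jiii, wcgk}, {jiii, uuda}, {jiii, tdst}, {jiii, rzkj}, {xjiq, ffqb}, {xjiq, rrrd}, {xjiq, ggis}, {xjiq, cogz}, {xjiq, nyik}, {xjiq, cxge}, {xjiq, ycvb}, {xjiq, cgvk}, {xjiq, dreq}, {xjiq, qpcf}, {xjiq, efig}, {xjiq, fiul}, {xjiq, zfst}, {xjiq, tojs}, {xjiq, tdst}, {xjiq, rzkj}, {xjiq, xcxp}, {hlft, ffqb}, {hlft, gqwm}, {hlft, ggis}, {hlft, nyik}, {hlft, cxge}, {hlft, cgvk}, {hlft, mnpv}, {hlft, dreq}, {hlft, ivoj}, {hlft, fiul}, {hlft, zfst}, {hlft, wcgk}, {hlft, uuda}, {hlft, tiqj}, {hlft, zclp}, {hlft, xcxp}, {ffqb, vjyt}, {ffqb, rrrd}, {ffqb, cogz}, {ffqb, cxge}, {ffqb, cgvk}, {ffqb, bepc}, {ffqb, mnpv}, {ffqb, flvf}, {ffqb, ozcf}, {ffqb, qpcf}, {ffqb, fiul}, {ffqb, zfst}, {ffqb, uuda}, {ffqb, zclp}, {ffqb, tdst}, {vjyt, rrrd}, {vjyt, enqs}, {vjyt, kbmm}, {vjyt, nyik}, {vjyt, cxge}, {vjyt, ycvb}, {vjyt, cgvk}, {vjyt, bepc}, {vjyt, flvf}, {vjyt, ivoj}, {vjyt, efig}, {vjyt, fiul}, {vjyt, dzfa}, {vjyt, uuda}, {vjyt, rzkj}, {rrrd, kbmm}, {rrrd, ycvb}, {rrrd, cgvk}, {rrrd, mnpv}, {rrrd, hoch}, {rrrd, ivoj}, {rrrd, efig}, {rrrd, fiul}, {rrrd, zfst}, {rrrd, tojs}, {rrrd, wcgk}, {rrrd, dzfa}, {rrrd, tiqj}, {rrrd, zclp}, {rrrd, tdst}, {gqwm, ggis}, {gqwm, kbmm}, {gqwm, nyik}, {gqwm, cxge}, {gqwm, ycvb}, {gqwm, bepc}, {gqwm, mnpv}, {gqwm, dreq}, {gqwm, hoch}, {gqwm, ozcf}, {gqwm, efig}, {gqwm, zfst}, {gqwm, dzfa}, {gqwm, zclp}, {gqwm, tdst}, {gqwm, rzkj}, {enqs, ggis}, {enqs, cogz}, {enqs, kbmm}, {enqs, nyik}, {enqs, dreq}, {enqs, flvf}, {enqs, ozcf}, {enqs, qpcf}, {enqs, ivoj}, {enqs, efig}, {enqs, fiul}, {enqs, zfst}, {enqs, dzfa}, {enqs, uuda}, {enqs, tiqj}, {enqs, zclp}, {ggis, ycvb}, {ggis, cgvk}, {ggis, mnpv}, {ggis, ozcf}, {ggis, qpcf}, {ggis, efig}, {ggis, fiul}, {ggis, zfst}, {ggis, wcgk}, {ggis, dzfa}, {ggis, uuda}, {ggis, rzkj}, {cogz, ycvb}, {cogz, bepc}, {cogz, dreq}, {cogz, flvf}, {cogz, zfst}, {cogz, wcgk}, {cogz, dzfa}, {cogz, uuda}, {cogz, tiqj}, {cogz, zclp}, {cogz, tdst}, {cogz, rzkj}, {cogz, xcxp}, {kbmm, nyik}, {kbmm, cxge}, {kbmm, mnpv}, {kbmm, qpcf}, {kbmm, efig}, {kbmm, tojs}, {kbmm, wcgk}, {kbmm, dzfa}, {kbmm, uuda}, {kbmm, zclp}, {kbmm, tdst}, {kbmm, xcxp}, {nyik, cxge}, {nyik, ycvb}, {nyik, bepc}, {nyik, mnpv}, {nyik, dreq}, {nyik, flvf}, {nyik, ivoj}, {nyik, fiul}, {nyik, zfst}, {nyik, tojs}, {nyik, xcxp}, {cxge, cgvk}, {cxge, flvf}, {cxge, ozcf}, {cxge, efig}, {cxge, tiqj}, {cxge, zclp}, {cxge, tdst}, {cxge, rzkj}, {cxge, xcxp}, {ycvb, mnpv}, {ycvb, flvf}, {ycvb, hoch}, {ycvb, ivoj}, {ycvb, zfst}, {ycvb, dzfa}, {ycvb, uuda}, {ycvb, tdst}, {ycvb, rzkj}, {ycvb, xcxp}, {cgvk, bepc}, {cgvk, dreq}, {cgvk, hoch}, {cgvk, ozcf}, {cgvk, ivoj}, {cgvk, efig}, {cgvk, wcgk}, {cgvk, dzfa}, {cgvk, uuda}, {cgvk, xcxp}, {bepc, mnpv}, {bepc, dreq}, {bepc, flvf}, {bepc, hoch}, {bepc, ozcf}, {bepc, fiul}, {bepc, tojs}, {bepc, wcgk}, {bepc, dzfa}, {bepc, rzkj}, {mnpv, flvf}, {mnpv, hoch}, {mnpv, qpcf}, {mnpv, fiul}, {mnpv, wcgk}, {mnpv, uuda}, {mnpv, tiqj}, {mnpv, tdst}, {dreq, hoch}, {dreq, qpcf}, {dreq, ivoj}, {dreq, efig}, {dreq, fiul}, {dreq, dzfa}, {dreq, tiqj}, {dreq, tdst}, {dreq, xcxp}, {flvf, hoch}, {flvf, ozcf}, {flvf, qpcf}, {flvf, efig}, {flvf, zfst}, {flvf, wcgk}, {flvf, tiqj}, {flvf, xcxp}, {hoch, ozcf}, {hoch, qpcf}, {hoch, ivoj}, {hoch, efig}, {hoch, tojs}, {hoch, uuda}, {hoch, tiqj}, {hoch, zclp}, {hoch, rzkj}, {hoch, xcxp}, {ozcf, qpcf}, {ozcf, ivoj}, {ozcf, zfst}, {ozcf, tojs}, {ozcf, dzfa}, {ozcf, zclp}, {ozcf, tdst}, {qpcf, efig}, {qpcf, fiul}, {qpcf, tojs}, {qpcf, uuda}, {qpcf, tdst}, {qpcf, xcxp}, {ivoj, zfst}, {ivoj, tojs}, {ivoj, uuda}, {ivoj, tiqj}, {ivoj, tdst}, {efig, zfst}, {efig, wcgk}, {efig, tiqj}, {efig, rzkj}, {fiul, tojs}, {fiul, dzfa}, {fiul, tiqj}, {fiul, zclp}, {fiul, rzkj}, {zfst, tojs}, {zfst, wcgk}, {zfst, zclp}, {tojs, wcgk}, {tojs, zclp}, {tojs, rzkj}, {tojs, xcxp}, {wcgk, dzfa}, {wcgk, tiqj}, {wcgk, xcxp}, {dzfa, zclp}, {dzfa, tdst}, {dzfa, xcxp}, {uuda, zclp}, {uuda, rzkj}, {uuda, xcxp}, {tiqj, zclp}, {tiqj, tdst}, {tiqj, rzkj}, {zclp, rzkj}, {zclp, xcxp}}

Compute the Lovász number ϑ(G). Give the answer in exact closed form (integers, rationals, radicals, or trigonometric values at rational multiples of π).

Vertex cxge has 18 neighbors: dtvd, ypsy, xjiq, hlft, ffqb, vjyt, gqwm, kbmm, nyik, cgvk, flvf, ozcf, efig, tiqj, zclp, tdst, rzkj, xcxp.
deg(tiqj) = 18; N(tiqj) = {dtvd, ypsy, hlft, rrrd, enqs, cogz, cxge, mnpv, dreq, flvf, hoch, ivoj, efig, fiul, wcgk, zclp, tdst, rzkj}.
Vertex wcgk has 18 neighbors: dtvd, ypsy, jiii, hlft, rrrd, ggis, cogz, kbmm, cgvk, bepc, mnpv, flvf, efig, zfst, tojs, dzfa, tiqj, xcxp.
N(bepc) = {dtvd, jiii, ffqb, vjyt, gqwm, cogz, nyik, cgvk, mnpv, dreq, flvf, hoch, ozcf, fiul, tojs, wcgk, dzfa, rzkj}, |N(bepc)| = 18.
Every vertex has degree 18 (N=37); Paley(37): SR with (k,λ,μ)=(18,8,9).
Distinct eigenvalues (to 6 d.p.): [18.0, 2.541381, -3.541381].
Lovász: ϑ = −37(-sqrt(37)/2 - 1/2)/(18+-(-sqrt(37)/2 - 1/2)) = sqrt(37).
Numerically 6.0827625.

sqrt(37)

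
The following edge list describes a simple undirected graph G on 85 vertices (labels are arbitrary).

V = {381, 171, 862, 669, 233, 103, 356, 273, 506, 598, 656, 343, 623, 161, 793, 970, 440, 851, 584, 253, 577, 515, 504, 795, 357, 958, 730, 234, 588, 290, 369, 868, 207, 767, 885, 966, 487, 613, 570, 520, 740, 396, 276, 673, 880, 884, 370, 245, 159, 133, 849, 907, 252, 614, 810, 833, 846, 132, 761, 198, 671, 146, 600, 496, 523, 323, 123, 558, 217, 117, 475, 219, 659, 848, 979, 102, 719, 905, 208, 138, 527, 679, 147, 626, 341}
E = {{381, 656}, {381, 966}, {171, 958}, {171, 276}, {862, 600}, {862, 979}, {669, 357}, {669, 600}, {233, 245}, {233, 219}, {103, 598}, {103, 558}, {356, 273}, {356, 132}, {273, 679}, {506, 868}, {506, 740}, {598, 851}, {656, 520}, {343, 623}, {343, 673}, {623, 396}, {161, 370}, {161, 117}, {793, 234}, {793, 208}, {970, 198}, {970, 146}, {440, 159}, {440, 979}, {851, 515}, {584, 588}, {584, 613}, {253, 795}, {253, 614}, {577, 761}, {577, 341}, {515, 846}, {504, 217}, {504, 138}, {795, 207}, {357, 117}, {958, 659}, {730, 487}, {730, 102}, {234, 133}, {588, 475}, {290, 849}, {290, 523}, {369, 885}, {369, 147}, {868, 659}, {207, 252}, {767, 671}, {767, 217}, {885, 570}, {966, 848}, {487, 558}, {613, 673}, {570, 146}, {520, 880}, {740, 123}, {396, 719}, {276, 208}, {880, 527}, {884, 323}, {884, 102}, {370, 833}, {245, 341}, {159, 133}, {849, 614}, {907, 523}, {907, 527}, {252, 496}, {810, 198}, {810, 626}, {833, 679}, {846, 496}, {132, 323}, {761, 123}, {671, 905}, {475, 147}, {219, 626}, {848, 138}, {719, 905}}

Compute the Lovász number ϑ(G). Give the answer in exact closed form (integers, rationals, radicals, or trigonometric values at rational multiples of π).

deg(290) = 2; N(290) = {849, 523}.
N(719) = {396, 905}, |N(719)| = 2.
deg(117) = 2; N(117) = {161, 357}.
Vertex 132 has 2 neighbors: 356, 323.
G on 85 vertices is 2-regular; a single 85-cycle (edge-transitive).
spec(A) ≈ [2.0, 1.9945, 1.9782, 1.951, 1.9132, 1.8649, 1.8065, 1.7382, 1.6604, 1.5735, 1.478, 1.3745, 1.2634, 1.1455, 1.0213, 0.8915, 0.7568, 0.618, 0.4759, 0.3311, 0.1845, 0.037, -0.1108, -0.258, -0.4038, -0.5473, -0.6879, -0.8247, -0.957, -1.0841, -1.2053, -1.3198, -1.4272, -1.5268, -1.618, -1.7004, -1.7735, -1.837, -1.8904, -1.9334, -1.9659, -1.9877, -1.9986] (distinct, 4 d.p.).
λ_max=2, λ_min=-2*cos(pi/85); ϑ = −85·λ_min/(λ_max−λ_min) = 85*cos(pi/85)/(cos(pi/85) + 1).
≈ 42.4855 (to 4 d.p.).
Check 42 ≤ 85*cos(pi/85)/(cos(pi/85) + 1) ≤ 43: both strict.

85*cos(pi/85)/(cos(pi/85) + 1)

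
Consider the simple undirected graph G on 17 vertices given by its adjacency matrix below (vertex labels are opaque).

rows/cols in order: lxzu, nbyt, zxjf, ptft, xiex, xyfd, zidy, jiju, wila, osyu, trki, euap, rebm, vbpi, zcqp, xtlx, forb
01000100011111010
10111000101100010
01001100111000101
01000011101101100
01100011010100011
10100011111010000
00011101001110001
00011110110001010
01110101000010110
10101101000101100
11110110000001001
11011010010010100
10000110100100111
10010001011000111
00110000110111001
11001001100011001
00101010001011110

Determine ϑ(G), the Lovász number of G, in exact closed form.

sqrt(17)

Vertex trki has 8 neighbors: lxzu, nbyt, zxjf, ptft, xyfd, zidy, vbpi, forb.
N(ptft) = {nbyt, zidy, jiju, wila, trki, euap, vbpi, zcqp}, |N(ptft)| = 8.
N(jiju) = {ptft, xiex, xyfd, zidy, wila, osyu, vbpi, xtlx}, |N(jiju)| = 8.
N(zxjf) = {nbyt, xiex, xyfd, wila, osyu, trki, zcqp, forb}, |N(zxjf)| = 8.
8-regular, N=17; Paley(17): SR with (k,λ,μ)=(8,3,4).
Distinct eigenvalues (to 3 d.p.): [8.0, 1.562, -2.562].
ϑ = −N·λ_min/(λ_max−λ_min) = −17·(-sqrt(17)/2 - 1/2)/(8−(-sqrt(17)/2 - 1/2)) = sqrt(17).
ϑ(G) ≈ 4.12310563.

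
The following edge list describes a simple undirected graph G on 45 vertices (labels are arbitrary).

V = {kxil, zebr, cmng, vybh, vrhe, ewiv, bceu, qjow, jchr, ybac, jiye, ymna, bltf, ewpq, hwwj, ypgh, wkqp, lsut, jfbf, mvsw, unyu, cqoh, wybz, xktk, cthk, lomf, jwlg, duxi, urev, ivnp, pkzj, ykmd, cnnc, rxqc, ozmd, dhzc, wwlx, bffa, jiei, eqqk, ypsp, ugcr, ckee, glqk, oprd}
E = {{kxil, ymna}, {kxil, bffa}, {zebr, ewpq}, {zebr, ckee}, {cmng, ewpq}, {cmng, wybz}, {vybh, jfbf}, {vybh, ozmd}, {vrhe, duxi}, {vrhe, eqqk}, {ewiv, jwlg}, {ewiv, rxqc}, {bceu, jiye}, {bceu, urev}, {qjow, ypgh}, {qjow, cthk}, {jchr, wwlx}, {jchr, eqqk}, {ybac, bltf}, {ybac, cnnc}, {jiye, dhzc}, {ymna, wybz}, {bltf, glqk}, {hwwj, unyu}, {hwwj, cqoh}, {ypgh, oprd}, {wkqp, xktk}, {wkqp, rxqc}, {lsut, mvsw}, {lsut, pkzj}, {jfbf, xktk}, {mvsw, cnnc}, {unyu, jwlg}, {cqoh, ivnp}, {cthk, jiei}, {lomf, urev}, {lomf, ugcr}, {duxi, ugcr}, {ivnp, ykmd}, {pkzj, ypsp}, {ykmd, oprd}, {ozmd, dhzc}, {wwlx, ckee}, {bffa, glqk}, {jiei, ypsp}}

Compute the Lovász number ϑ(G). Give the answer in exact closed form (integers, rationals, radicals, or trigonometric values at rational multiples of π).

Vertex wwlx has 2 neighbors: jchr, ckee.
deg(pkzj) = 2; N(pkzj) = {lsut, ypsp}.
N(kxil) = {ymna, bffa}, |N(kxil)| = 2.
deg(ypgh) = 2; N(ypgh) = {qjow, oprd}.
Regular of degree 2 on 45 vertices: connected 2-regular on 45 ⇒ C_{45}.
spec(A) ≈ [2.0, 1.98054, 1.92252, 1.82709, 1.6961, 1.53209, 1.33826, 1.11839, 0.87674, 0.61803, 0.3473, 0.0698, -0.20906, -0.48384, -0.74921, -1.0, -1.23132, -1.43868, -1.61803, -1.7659, -1.87939, -1.9563, -1.99513] (distinct, 5 d.p.).
λ_max=2, λ_min=-2*cos(pi/45); ϑ = −45·λ_min/(λ_max−λ_min) = 45*cos(pi/45)/(cos(pi/45) + 1).
Numerically 22.47256.
Lovász sandwich 22 ≤ 45*cos(pi/45)/(cos(pi/45) + 1) ≤ 23: both strict.

45*cos(pi/45)/(cos(pi/45) + 1)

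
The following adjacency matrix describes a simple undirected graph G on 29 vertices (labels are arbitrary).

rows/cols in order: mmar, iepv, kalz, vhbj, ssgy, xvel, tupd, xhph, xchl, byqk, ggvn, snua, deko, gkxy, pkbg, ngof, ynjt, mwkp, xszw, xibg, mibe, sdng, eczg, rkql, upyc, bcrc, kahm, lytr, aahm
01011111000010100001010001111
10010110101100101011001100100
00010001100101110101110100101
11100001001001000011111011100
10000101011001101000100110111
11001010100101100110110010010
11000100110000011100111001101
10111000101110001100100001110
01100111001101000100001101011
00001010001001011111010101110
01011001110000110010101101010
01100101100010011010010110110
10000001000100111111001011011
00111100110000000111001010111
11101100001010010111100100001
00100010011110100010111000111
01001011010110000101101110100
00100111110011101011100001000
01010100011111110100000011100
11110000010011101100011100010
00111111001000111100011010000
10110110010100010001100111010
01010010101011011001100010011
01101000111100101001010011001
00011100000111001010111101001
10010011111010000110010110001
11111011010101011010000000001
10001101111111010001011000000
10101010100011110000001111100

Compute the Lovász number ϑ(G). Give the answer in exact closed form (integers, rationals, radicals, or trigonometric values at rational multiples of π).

deg(eczg) = 14; N(eczg) = {iepv, vhbj, tupd, xchl, ggvn, deko, gkxy, ngof, ynjt, xibg, mibe, upyc, lytr, aahm}.
deg(sdng) = 14; N(sdng) = {mmar, kalz, vhbj, xvel, tupd, byqk, snua, ngof, xibg, mibe, rkql, upyc, bcrc, lytr}.
N(tupd) = {mmar, iepv, xvel, xchl, byqk, ngof, ynjt, mwkp, mibe, sdng, eczg, bcrc, kahm, aahm}, |N(tupd)| = 14.
Vertex aahm has 14 neighbors: mmar, kalz, ssgy, tupd, xchl, deko, gkxy, pkbg, ngof, eczg, rkql, upyc, bcrc, kahm.
14-regular, N=29; strongly regular (29,14,6,7).
Distinct eigenvalues (to 6 d.p.): [14.0, 2.192582, -3.192582].
Lovász (edge-transitive): ϑ = −29·(-sqrt(29)/2 - 1/2)/((14)−(-sqrt(29)/2 - 1/2)) = sqrt(29).
ϑ(G) ≈ 5.38516481.

sqrt(29)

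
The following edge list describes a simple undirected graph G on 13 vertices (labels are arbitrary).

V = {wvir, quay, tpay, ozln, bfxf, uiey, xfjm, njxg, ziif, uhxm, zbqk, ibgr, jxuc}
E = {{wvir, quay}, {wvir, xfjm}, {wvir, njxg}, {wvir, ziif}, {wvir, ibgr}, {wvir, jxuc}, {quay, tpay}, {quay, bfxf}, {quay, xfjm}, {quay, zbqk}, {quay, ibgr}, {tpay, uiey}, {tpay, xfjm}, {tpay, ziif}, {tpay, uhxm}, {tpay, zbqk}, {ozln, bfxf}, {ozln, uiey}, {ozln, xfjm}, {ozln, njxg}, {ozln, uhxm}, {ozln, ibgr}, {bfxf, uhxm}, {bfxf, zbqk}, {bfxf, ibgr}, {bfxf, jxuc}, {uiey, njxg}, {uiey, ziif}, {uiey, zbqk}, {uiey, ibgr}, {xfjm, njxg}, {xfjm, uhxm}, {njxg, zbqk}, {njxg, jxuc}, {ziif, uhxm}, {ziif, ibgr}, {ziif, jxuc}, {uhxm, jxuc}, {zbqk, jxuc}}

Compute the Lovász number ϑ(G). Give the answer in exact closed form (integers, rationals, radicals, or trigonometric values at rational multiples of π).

deg(wvir) = 6; N(wvir) = {quay, xfjm, njxg, ziif, ibgr, jxuc}.
deg(uiey) = 6; N(uiey) = {tpay, ozln, njxg, ziif, zbqk, ibgr}.
deg(njxg) = 6; N(njxg) = {wvir, ozln, uiey, xfjm, zbqk, jxuc}.
deg(ibgr) = 6; N(ibgr) = {wvir, quay, ozln, bfxf, uiey, ziif}.
deg(v) = 6 for all v (|V|=13); strongly regular (13,6,2,3).
Distinct eigenvalues (to 4 d.p.): [6.0, 1.3028, -2.3028].
ϑ = −N·λ_min/(λ_max−λ_min) = −13·(-sqrt(13)/2 - 1/2)/(6−(-sqrt(13)/2 - 1/2)) = sqrt(13).
ϑ(G) ≈ 3.605551.

sqrt(13)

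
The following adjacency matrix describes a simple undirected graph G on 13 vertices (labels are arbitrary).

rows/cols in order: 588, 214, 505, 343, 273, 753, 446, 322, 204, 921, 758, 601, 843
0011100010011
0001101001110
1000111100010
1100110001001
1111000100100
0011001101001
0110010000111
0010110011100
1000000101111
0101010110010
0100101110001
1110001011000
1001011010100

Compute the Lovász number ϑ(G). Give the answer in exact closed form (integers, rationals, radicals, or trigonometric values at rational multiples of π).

N(601) = {588, 214, 505, 446, 204, 921}, |N(601)| = 6.
Vertex 921 has 6 neighbors: 214, 343, 753, 322, 204, 601.
N(343) = {588, 214, 273, 753, 921, 843}, |N(343)| = 6.
Vertex 322 has 6 neighbors: 505, 273, 753, 204, 921, 758.
13-vertex 6-regular graph: strongly regular (13,6,2,3).
Distinct eigenvalues (to 3 d.p.): [6.0, 1.303, -2.303].
With N=13: ϑ(G) = 13·(-(-sqrt(13)/2 - 1/2))/(6−(-sqrt(13)/2 - 1/2)) = sqrt(13).
Numerically 3.6056.

sqrt(13)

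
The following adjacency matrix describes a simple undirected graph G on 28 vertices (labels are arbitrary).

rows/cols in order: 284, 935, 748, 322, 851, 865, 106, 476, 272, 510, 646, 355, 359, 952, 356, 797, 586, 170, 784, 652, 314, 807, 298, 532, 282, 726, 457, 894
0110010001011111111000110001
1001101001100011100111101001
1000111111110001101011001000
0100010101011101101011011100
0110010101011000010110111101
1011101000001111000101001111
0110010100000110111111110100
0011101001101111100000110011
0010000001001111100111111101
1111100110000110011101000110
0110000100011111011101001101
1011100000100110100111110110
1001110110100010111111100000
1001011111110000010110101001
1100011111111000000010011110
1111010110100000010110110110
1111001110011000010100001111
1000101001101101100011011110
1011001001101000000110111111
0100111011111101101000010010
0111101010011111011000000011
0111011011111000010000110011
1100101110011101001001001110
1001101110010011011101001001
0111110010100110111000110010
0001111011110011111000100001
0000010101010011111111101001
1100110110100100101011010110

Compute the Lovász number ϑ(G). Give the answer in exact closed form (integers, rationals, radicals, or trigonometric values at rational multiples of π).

7

deg(894) = 15; N(894) = {284, 935, 851, 865, 476, 272, 646, 952, 586, 784, 314, 807, 532, 726, 457}.
deg(355) = 15; N(355) = {284, 748, 322, 851, 646, 952, 356, 586, 652, 314, 807, 298, 532, 726, 457}.
deg(314) = 15; N(314) = {935, 748, 322, 851, 106, 272, 355, 359, 952, 356, 797, 170, 784, 457, 894}.
N(356) = {284, 935, 865, 106, 476, 272, 510, 646, 355, 359, 314, 532, 282, 726, 457}, |N(356)| = 15.
G on 28 vertices is 15-regular; Kneser K(8,2) on C(8,2)=28 vertices.
spec(A) ≈ [15.0, 1.0, -5.0] (distinct, 6 d.p.).
λ_max=15, λ_min=-5; ϑ = −28·λ_min/(λ_max−λ_min) = 7.
ϑ(G) ≈ 7.00000000.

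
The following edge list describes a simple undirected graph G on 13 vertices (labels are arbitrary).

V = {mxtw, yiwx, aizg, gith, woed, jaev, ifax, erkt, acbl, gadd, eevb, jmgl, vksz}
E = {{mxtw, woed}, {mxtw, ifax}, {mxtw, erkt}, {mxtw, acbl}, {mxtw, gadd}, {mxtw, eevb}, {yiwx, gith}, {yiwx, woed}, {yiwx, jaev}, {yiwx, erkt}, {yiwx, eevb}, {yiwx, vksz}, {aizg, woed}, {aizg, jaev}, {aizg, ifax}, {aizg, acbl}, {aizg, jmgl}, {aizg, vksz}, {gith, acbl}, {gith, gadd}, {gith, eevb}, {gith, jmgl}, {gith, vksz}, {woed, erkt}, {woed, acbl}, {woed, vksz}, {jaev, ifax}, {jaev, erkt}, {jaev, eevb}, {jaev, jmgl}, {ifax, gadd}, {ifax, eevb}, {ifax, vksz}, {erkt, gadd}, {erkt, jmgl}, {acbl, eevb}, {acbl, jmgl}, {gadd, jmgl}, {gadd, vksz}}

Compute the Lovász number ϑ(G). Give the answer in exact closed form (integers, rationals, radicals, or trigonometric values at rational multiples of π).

sqrt(13)

Vertex woed has 6 neighbors: mxtw, yiwx, aizg, erkt, acbl, vksz.
deg(eevb) = 6; N(eevb) = {mxtw, yiwx, gith, jaev, ifax, acbl}.
deg(gadd) = 6; N(gadd) = {mxtw, gith, ifax, erkt, jmgl, vksz}.
N(jmgl) = {aizg, gith, jaev, erkt, acbl, gadd}, |N(jmgl)| = 6.
6-regular, N=13; strongly regular (13,6,2,3).
Distinct eigenvalues (to 3 d.p.): [6.0, 1.303, -2.303].
ϑ = −N·λ_min/(λ_max−λ_min) = −13·(-sqrt(13)/2 - 1/2)/(6−(-sqrt(13)/2 - 1/2)) = sqrt(13).
Numerically 3.60555128.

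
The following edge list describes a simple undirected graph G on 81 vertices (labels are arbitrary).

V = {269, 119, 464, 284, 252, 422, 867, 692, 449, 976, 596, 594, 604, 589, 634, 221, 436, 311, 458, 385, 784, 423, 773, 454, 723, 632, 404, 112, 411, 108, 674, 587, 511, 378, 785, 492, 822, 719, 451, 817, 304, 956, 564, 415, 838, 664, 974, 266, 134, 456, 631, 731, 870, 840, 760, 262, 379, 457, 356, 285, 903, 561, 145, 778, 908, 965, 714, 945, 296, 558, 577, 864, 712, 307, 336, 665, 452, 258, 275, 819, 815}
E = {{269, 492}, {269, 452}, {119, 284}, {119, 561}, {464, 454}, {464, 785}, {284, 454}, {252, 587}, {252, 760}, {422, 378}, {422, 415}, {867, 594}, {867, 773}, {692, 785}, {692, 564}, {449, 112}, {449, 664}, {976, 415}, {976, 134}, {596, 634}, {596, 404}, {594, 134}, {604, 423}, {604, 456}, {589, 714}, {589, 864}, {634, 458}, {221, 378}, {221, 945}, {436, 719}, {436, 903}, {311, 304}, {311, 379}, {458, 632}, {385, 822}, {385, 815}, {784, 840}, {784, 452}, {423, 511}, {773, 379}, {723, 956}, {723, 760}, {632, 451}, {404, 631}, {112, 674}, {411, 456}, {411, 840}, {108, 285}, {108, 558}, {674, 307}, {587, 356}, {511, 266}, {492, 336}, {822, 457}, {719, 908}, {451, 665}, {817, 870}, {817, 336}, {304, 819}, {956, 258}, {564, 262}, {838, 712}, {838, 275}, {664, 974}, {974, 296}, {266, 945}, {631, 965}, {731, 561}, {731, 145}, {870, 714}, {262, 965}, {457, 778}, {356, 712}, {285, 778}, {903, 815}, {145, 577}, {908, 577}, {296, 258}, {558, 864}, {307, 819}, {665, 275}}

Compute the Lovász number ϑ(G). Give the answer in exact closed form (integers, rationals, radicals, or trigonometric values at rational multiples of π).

N(784) = {840, 452}, |N(784)| = 2.
N(456) = {604, 411}, |N(456)| = 2.
Vertex 564 has 2 neighbors: 692, 262.
Vertex 449 has 2 neighbors: 112, 664.
deg(v) = 2 for all v (|V|=81); a single 81-cycle (edge-transitive).
The 41 distinct eigenvalues: [2.0, 1.994, 1.976, 1.946, 1.904, 1.851, 1.787, 1.712, 1.627, 1.532, 1.428, 1.315, 1.194, 1.066, 0.932, 0.792, 0.647, 0.499, 0.347, 0.194, 0.039, -0.116, -0.271, -0.423, -0.574, -0.72, -0.863, -1.0, -1.131, -1.256, -1.372, -1.481, -1.581, -1.671, -1.751, -1.821, -1.879, -1.927, -1.963, -1.986, -1.998].
ϑ = −N·λ_min/(λ_max−λ_min) = −81·(-2*cos(pi/81))/(2−(-2*cos(pi/81))) = 81*cos(pi/81)/(cos(pi/81) + 1).
Numerically 40.484765310.
α=40, χ(Ḡ)=41; ϑ=81*cos(pi/81)/(cos(pi/81) + 1) lies between (both strict).

81*cos(pi/81)/(cos(pi/81) + 1)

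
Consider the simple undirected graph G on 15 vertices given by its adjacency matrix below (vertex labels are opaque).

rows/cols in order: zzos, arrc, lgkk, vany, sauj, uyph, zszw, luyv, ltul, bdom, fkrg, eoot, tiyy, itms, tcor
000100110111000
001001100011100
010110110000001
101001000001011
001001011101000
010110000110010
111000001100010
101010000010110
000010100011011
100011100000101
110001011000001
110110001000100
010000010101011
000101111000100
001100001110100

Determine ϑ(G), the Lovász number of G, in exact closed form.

5

deg(zzos) = 6; N(zzos) = {vany, zszw, luyv, bdom, fkrg, eoot}.
N(tcor) = {lgkk, vany, ltul, bdom, fkrg, tiyy}, |N(tcor)| = 6.
Vertex fkrg has 6 neighbors: zzos, arrc, uyph, luyv, ltul, tcor.
Vertex lgkk has 6 neighbors: arrc, vany, sauj, zszw, luyv, tcor.
Regular of degree 6 on 15 vertices: Kneser-type, 2-subsets of [6].
spec(A) ≈ [6.0, 1.0, -3.0] (distinct, 6 d.p.).
ϑ = −N·λ_min/(λ_max−λ_min) = −15·(-3)/(6−(-3)) = 5.
ϑ(G) ≈ 5.00000000.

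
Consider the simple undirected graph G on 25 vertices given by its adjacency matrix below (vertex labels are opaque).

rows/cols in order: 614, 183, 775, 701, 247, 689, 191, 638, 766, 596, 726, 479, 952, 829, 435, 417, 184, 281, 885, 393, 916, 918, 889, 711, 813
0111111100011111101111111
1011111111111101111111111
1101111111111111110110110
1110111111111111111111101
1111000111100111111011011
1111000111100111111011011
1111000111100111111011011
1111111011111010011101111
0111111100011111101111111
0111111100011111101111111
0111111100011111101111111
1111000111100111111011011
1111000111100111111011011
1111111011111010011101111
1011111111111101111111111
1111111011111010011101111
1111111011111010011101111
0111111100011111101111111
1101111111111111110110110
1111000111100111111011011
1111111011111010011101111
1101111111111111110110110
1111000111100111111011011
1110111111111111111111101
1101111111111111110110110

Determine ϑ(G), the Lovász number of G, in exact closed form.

7

deg(889) = 18; N(889) = {614, 183, 775, 701, 638, 766, 596, 726, 829, 435, 417, 184, 281, 885, 916, 918, 711, 813}.
N(711) = {614, 183, 775, 247, 689, 191, 638, 766, 596, 726, 479, 952, 829, 435, 417, 184, 281, 885, 393, 916, 918, 889, 813}, |N(711)| = 23.
N(435) = {614, 775, 701, 247, 689, 191, 638, 766, 596, 726, 479, 952, 829, 417, 184, 281, 885, 393, 916, 918, 889, 711, 813}, |N(435)| = 23.
deg(247) = 18; N(247) = {614, 183, 775, 701, 638, 766, 596, 726, 829, 435, 417, 184, 281, 885, 916, 918, 711, 813}.
G = K_{7,5,5,4,2,2}: α = 7 = χ(Ḡ), so ϑ = 7.
Numerically 7.000000000.
Check 7 ≤ 7 ≤ 7: collapsed.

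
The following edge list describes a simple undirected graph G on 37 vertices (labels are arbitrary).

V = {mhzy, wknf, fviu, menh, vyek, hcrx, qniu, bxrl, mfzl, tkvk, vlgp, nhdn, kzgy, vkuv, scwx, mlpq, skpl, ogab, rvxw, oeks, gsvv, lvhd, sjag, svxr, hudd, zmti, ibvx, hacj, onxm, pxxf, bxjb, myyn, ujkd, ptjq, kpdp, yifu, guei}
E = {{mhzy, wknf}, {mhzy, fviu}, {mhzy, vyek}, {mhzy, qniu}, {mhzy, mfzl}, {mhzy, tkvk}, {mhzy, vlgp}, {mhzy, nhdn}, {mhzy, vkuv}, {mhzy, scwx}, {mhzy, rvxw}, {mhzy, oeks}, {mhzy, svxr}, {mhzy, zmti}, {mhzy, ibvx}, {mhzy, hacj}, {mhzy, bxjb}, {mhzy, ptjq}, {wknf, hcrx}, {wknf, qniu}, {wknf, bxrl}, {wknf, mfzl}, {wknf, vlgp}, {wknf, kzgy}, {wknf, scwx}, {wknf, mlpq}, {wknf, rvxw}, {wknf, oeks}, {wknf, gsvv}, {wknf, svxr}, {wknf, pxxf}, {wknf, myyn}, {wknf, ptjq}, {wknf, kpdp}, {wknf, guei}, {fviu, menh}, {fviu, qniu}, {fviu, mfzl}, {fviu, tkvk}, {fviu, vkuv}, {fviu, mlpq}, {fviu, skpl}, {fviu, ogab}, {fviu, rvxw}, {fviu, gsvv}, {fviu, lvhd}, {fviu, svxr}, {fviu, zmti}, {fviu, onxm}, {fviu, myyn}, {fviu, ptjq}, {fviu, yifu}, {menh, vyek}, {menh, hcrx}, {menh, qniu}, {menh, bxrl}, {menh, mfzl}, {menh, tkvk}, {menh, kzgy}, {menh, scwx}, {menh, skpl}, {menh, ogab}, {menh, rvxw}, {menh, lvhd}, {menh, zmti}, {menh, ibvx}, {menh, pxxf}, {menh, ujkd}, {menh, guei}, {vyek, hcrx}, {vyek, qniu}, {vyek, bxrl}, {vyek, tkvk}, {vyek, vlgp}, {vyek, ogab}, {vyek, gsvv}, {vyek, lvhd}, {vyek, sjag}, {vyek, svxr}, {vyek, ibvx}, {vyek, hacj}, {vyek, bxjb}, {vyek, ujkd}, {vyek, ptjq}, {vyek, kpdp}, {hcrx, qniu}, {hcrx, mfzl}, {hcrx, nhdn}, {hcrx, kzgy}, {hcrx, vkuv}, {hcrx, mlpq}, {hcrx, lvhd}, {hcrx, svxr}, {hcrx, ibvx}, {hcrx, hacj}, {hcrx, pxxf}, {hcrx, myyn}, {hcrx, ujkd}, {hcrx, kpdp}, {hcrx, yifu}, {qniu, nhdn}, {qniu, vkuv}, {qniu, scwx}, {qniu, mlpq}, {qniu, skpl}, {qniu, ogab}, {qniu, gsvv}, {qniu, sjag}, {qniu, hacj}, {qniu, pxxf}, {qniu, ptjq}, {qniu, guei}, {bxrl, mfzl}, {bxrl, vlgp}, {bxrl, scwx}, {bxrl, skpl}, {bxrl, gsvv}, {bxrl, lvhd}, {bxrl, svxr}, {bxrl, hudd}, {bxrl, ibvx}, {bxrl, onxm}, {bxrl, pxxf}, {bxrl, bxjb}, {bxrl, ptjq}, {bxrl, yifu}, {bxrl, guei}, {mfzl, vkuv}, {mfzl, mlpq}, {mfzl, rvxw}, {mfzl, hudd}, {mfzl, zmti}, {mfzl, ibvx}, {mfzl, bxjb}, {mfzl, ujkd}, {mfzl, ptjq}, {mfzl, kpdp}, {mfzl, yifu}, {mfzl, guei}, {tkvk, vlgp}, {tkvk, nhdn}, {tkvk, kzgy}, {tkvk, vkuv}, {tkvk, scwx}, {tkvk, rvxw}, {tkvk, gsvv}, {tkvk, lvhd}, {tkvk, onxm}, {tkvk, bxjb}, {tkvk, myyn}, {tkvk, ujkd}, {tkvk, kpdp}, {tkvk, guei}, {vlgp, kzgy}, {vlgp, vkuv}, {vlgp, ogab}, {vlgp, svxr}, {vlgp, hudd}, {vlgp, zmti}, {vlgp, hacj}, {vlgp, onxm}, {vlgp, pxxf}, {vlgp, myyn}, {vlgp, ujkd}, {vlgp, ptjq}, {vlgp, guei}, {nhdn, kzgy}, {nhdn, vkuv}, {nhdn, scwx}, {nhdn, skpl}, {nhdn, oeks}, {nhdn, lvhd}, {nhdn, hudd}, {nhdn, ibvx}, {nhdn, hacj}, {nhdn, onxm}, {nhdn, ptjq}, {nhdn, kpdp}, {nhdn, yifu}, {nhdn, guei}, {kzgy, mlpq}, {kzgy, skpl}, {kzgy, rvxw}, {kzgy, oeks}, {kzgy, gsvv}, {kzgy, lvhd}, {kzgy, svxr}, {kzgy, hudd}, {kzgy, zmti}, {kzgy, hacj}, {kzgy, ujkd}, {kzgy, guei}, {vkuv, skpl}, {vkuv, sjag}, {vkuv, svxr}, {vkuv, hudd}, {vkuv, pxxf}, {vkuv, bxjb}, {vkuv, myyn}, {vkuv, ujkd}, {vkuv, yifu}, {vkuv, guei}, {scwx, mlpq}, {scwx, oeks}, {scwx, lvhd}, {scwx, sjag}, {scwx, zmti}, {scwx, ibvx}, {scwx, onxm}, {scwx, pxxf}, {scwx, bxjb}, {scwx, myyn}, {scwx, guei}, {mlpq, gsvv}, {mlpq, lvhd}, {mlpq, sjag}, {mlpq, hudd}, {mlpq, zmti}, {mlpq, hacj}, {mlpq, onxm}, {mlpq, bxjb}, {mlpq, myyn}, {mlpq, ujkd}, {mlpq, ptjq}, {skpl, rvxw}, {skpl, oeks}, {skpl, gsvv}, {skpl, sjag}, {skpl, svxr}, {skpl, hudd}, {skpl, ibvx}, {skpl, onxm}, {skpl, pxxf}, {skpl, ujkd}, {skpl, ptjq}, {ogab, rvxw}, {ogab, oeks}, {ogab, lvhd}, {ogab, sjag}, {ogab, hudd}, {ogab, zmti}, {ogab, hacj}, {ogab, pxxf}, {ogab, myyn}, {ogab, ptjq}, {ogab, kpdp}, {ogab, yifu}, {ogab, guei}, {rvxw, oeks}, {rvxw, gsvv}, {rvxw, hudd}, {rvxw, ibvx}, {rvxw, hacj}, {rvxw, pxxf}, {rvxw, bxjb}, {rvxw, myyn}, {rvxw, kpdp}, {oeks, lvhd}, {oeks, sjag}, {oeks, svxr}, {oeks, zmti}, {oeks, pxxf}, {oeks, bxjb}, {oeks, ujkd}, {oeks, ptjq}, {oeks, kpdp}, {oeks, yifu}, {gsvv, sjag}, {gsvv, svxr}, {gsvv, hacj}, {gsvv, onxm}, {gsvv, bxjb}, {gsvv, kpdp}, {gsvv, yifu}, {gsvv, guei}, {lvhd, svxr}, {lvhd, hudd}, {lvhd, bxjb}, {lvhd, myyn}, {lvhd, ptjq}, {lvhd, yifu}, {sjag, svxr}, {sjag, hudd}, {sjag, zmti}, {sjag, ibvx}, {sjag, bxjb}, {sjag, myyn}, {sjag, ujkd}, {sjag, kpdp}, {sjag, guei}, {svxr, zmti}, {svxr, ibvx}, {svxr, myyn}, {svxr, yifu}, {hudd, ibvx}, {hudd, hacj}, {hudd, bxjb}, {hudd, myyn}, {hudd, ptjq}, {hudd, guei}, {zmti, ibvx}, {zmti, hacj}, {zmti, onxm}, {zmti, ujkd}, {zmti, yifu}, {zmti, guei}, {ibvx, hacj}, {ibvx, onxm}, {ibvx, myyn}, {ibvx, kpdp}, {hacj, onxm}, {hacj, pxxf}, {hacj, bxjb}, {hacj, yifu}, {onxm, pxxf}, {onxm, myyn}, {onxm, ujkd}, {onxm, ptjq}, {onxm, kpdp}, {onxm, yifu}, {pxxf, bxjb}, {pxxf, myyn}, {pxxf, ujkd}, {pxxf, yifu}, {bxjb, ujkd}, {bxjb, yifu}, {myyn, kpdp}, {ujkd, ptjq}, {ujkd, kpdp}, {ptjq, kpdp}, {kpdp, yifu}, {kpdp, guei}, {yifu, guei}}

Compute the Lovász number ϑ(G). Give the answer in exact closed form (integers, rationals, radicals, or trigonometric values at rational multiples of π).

sqrt(37)

Vertex onxm has 18 neighbors: fviu, bxrl, tkvk, vlgp, nhdn, scwx, mlpq, skpl, gsvv, zmti, ibvx, hacj, pxxf, myyn, ujkd, ptjq, kpdp, yifu.
N(qniu) = {mhzy, wknf, fviu, menh, vyek, hcrx, nhdn, vkuv, scwx, mlpq, skpl, ogab, gsvv, sjag, hacj, pxxf, ptjq, guei}, |N(qniu)| = 18.
deg(bxrl) = 18; N(bxrl) = {wknf, menh, vyek, mfzl, vlgp, scwx, skpl, gsvv, lvhd, svxr, hudd, ibvx, onxm, pxxf, bxjb, ptjq, yifu, guei}.
N(kpdp) = {wknf, vyek, hcrx, mfzl, tkvk, nhdn, ogab, rvxw, oeks, gsvv, sjag, ibvx, onxm, myyn, ujkd, ptjq, yifu, guei}, |N(kpdp)| = 18.
G on 37 vertices is 18-regular; strongly regular (37,18,8,9).
The 3 distinct eigenvalues: [18.0, 2.541, -3.541].
Lovász (edge-transitive): ϑ = −37·(-sqrt(37)/2 - 1/2)/((18)−(-sqrt(37)/2 - 1/2)) = sqrt(37).
= 6.08276… (decimal).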